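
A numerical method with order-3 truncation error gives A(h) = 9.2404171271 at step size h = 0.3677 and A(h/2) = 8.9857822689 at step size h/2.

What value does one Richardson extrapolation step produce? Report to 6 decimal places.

Order 3 gives 2^r = 8 and 2^r − 1 = 7.
8 × 8.9857822689 = 71.8862581512; 71.8862581512 − 9.2404171271 = 62.6458410241
R = 62.6458410241/7 = 8.9494058606
Gap between inputs: 2.546e-01; correction applied: −0.0363764083.

8.949406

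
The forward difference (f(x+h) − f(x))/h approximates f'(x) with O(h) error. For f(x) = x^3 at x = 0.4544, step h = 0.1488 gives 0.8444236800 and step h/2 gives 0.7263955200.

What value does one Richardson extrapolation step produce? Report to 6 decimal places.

0.608367

With r = 1 the leading error scales as h^1, so the weight is 2^1 = 2.
2×0.7263955200 − 0.8444236800 = 0.6083673600
Divide by 2^1 − 1 = 1.
Result: 0.6083673600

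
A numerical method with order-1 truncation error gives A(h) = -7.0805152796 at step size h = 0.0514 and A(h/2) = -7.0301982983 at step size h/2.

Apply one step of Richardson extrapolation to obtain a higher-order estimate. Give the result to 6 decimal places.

The method has order 1: 2^1 = 2.
2^1×A(h/2) = -14.0603965966; minus A(h) gives -6.9798813170.
Denominator 2 − 1 = 1.
So the Richardson estimate is -6.9798813170.

-6.979881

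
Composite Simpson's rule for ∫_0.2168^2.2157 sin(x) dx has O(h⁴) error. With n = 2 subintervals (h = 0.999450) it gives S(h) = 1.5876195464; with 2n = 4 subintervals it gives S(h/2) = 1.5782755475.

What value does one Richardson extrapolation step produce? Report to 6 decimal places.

1.577653

Order 4 gives 2^r = 16 and 2^r − 1 = 15.
2^4×A(h/2) = 25.2524087600; minus A(h) gives 23.6647892136.
Extrapolated: 23.6647892136 / 15 = 1.5776526142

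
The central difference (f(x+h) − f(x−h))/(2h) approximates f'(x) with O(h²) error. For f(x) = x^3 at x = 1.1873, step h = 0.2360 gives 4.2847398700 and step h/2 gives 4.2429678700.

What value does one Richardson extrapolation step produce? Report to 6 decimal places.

Leading term ∝ h^2; use weight 4 = 2^2.
A(h/2) − A(h) = 4.2429678700 − 4.2847398700 = -0.0417720000
Correction (A(h/2) − A(h))/(4 − 1) = (-0.0417720000)/3 = -0.0139240000
R = 4.2429678700 − 0.0139240000 = 4.2290438700

4.229044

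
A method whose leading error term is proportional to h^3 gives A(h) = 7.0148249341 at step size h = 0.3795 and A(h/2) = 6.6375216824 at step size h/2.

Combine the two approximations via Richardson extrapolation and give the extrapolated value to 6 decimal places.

r = 3, so 2^r = 8.
2^3·A(h/2) = 53.1001734592; minus A(h) gives 46.0853485251.
R = 46.0853485251/7 = 6.5836212179
Correction |R − A(h/2)| = 5.390e-02; gap |A(h/2) − A(h)| = 3.773e-01.

6.583621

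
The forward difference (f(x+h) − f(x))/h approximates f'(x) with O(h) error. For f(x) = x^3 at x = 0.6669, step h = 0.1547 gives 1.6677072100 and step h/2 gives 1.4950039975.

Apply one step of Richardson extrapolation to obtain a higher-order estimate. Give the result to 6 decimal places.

Error is O(h^1); halving h shrinks it by 2^1 = 2.
A(h/2) − A(h) = 1.4950039975 − 1.6677072100 = -0.1727032125
Divide by 2^1 − 1 = 1: (-0.1727032125)/1 = -0.1727032125
R = A(h/2) + (A(h/2) − A(h))/1 = 1.4950039975 − 0.1727032125 = 1.3223007850
Shift from A(h/2): −0.1727032125.

1.322301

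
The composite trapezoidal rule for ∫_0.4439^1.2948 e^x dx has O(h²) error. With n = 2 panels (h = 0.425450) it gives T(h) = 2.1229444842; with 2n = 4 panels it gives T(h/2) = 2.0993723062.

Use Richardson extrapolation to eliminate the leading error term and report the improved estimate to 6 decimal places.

r = 2, so 2^r = 4.
Top: 4(2.0993723062) − (2.1229444842) = 6.2745447406
6.2745447406 ÷ 3 = 2.0915149135

2.091515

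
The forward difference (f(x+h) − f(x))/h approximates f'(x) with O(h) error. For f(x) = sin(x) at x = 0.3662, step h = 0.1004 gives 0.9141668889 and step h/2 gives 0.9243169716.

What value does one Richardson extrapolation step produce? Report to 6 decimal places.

Order 1 gives 2^r = 2 and 2^r − 1 = 1.
2×0.9243169716 = 1.8486339432; subtract 0.9141668889 → 0.9344670543
Extrapolated: 0.9344670543 / 1 = 0.9344670543
Gap between inputs: 1.015e-02; correction applied: +0.0101500827.

0.934467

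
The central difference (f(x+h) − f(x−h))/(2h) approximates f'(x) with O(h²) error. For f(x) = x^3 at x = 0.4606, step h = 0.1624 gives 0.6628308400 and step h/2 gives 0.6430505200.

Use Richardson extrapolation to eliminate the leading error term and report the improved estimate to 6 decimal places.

0.636457

The method has order 2: 2^2 = 4.
A(h/2) − A(h) = 0.6430505200 − 0.6628308400 = -0.0197803200
Divide by 2^2 − 1 = 3: (-0.0197803200)/3 = -0.0065934400
R = 0.6430505200 − 0.0065934400 = 0.6364570800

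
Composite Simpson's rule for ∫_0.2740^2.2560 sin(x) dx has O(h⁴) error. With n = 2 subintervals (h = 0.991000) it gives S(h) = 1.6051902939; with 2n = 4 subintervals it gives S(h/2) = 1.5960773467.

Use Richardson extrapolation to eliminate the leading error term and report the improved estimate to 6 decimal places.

1.595470

Leading term ∝ h^4; use weight 16 = 2^4.
Weighted: 25.5372375472 − 1.6051902939 = 23.9320472533
Denominator 16 − 1 = 15.
23.9320472533 ÷ 15 = 1.5954698169
Correction |R − A(h/2)| = 6.075e-04; gap |A(h/2) − A(h)| = 9.113e-03.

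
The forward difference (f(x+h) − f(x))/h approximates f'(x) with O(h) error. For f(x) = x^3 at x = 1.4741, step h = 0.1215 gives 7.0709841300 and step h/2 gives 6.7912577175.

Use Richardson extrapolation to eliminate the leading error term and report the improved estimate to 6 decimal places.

6.511531

With r = 1 the leading error scales as h^1, so the weight is 2^1 = 2.
2^1·A(h/2) = 13.5825154350; minus A(h) gives 6.5115313050.
Extrapolated: 6.5115313050 / 1 = 6.5115313050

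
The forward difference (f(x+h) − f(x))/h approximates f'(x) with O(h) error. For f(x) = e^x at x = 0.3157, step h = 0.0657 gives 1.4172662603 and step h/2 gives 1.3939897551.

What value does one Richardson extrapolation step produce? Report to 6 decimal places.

1.370713

Error is O(h^1); halving h shrinks it by 2^1 = 2.
2 × 1.3939897551 − 1.4172662603 = 1.3707132499
Divide by 2^1 − 1 = 1.
(2 × 1.3939897551 − 1.4172662603)/(2 − 1) = 1.3707132499
Correction |R − A(h/2)| = 2.328e-02; gap |A(h/2) − A(h)| = 2.328e-02.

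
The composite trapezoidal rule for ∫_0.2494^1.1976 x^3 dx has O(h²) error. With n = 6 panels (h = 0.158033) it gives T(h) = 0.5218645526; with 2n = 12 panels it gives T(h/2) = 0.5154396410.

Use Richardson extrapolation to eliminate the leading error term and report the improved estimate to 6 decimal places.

0.513298

Leading term ∝ h^2; use weight 4 = 2^2.
4 × 0.5154396410 = 2.0617585640; subtract 0.5218645526 → 1.5398940114
Denominator 4 − 1 = 3.
Result: 0.5132980038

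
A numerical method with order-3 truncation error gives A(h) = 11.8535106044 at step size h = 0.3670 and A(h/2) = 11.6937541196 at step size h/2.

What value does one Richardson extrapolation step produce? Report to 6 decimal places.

The method has order 3: 2^3 = 8.
Top: 8(11.6937541196) − (11.8535106044) = 81.6965223524
Denominator 8 − 1 = 7.
Extrapolated: 81.6965223524 / 7 = 11.6709317646

11.670932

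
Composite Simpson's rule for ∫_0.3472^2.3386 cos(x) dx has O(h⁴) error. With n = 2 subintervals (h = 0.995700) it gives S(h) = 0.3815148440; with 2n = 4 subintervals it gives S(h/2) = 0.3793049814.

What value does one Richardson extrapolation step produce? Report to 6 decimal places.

0.379158

The method has order 4: 2^4 = 16.
Weighted: 6.0688797024 − 0.3815148440 = 5.6873648584
Denominator 16 − 1 = 15.
So the Richardson estimate is 0.3791576572.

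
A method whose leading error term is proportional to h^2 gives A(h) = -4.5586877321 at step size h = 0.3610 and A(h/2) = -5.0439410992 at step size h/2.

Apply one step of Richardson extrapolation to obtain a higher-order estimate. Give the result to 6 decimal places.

-5.205692

With r = 2 the leading error scales as h^2, so the weight is 2^2 = 4.
4·(-5.0439410992) = -20.1757643968; subtract (-4.5586877321) → -15.6170766647
R = (-15.6170766647)/3 = -5.2056922216
Correction |R − A(h/2)| = 1.618e-01; gap |A(h/2) − A(h)| = 4.853e-01.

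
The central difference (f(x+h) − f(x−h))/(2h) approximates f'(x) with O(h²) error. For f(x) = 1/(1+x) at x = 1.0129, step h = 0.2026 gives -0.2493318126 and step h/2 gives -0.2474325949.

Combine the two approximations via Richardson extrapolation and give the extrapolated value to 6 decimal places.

With r = 2 the leading error scales as h^2, so the weight is 2^2 = 4.
4 × (-0.2474325949) − (-0.2493318126) = -0.7403985670
(-0.7403985670) ÷ 3 = -0.2467995223

-0.246800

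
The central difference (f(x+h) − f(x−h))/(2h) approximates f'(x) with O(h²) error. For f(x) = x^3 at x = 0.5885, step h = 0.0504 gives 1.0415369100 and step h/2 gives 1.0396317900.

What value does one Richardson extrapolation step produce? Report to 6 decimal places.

The method has order 2: 2^2 = 4.
4 × 1.0396317900 − 1.0415369100 = 3.1169902500
Denominator 4 − 1 = 3.
So the Richardson estimate is 1.0389967500.

1.038997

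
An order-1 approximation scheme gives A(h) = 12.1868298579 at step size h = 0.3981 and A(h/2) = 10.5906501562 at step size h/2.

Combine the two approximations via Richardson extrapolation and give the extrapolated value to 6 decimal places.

The method has order 1: 2^1 = 2.
2^1*A(h/2) = 21.1813003124; minus A(h) gives 8.9944704545.
8.9944704545 ÷ 1 = 8.9944704545

8.994470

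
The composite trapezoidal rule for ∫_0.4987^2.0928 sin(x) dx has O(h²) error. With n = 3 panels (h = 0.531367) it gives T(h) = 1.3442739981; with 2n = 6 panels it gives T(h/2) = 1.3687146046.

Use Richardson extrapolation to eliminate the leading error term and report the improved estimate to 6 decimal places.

1.376861

Method order is 2; weight 2^2 = 4.
Weighted: 5.4748584184 − 1.3442739981 = 4.1305844203
Divide by 2^2 − 1 = 3.
(4*1.3687146046 − 1.3442739981)/(4 − 1) = 1.3768614734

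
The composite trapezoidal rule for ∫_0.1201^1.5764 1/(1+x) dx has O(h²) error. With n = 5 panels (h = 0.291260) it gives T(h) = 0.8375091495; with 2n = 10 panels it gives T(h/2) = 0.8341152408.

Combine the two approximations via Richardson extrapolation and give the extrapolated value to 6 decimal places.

r = 2: numerator weight 4, denominator 3.
Top: 4(0.8341152408) − (0.8375091495) = 2.4989518137
Denominator 4 − 1 = 3.
So the Richardson estimate is 0.8329839379.

0.832984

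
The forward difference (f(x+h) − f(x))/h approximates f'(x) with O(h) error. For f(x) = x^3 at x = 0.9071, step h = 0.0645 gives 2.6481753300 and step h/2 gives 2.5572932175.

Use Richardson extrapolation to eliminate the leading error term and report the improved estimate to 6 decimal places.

2.466411

With r = 1 the leading error scales as h^1, so the weight is 2^1 = 2.
2·2.5572932175 − 2.6481753300 = 2.4664111050
R = 2.4664111050/1 = 2.4664111050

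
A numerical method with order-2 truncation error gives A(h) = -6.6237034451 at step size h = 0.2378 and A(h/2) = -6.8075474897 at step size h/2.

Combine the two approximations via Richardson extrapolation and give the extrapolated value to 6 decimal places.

Leading term ∝ h^2; use weight 4 = 2^2.
4·(-6.8075474897) − (-6.6237034451) = -20.6064865137
R = (-20.6064865137)/3 = -6.8688288379

-6.868829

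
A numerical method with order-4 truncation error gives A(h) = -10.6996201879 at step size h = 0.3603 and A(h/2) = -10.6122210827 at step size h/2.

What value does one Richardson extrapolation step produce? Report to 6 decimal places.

-10.606394

The method has order 4: 2^4 = 16.
Top: 16(-10.6122210827) − (-10.6996201879) = -159.0959171353
Extrapolated: (-159.0959171353) / 15 = -10.6063944757
Gap between inputs: 8.740e-02; correction applied: +0.0058266070.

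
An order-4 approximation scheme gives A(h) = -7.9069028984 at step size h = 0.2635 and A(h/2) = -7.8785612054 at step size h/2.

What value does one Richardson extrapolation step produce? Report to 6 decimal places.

The method has order 4: 2^4 = 16.
Numerator 16*A(h/2) − A(h) = 16*(-7.8785612054) − (-7.9069028984) = -118.1500763880
Divide by 2^4 − 1 = 15.
Extrapolated: (-118.1500763880) / 15 = -7.8766717592

-7.876672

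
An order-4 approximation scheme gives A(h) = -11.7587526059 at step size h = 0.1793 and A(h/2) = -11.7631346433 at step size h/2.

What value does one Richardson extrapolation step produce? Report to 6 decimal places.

Order 4 gives 2^r = 16 and 2^r − 1 = 15.
Weighted: (-188.2101542928) − (-11.7587526059) = -176.4514016869
Divide by 2^4 − 1 = 15.
(-176.4514016869) ÷ 15 = -11.7634267791

-11.763427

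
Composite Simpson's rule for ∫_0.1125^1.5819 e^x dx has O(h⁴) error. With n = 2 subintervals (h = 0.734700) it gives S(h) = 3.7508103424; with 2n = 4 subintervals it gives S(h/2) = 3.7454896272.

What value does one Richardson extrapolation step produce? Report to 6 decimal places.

Leading term ∝ h^4; use weight 16 = 2^4.
Weighted: 59.9278340352 − 3.7508103424 = 56.1770236928
Denominator 16 − 1 = 15.
R = 56.1770236928/15 = 3.7451349129

3.745135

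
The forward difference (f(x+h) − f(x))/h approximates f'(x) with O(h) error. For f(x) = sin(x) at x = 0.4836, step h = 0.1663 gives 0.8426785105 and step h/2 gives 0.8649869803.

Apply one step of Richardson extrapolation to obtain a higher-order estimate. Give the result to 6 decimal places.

Error is O(h^1); halving h shrinks it by 2^1 = 2.
Difference of the inputs: 0.8649869803 − 0.8426785105 = 0.0223084698
Divide by 2^1 − 1 = 1: 0.0223084698/1 = 0.0223084698
R = 0.8649869803 + 0.0223084698 = 0.8872954501

0.887295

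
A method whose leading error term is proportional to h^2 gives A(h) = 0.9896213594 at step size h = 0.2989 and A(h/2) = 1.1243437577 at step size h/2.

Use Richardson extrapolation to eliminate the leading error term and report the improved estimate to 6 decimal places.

Method order is 2; weight 2^2 = 4.
A(h/2) − A(h) = 1.1243437577 − 0.9896213594 = 0.1347223983
Correction (A(h/2) − A(h))/(4 − 1) = 0.1347223983/3 = 0.0449074661
R = A(h/2) + (A(h/2) − A(h))/3 = 1.1243437577 + 0.0449074661 = 1.1692512238
Correction |R − A(h/2)| = 4.491e-02; gap |A(h/2) − A(h)| = 1.347e-01.

1.169251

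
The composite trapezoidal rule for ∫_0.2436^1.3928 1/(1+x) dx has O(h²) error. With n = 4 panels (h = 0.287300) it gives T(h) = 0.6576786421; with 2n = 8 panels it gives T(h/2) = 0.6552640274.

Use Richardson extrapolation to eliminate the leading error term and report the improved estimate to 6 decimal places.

0.654459

With r = 2 the leading error scales as h^2, so the weight is 2^2 = 4.
Numerator 4×A(h/2) − A(h) = 4×0.6552640274 − 0.6576786421 = 1.9633774675
R = 1.9633774675/3 = 0.6544591558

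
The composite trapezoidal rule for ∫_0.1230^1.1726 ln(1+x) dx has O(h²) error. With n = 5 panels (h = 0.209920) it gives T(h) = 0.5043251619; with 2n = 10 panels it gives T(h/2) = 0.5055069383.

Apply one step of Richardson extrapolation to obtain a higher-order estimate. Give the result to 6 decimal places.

Leading term ∝ h^2; use weight 4 = 2^2.
4*0.5055069383 = 2.0220277532; 2.0220277532 − 0.5043251619 = 1.5177025913
Denominator 4 − 1 = 3.
Extrapolated: 1.5177025913 / 3 = 0.5059008638

0.505901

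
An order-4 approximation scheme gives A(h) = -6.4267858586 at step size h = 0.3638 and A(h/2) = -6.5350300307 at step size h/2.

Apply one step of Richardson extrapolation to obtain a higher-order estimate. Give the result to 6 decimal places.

-6.542246

Error is O(h^4); halving h shrinks it by 2^4 = 16.
16×(-6.5350300307) = -104.5604804912; (-104.5604804912) − (-6.4267858586) = -98.1336946326
(16×(-6.5350300307) − (-6.4267858586))/(16 − 1) = -6.5422463088
Gap between inputs: 1.082e-01; correction applied: −0.0072162781.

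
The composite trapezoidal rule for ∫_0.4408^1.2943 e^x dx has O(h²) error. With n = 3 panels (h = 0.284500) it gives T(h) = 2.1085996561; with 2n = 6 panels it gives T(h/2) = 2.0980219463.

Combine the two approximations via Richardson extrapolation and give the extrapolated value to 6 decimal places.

2.094496

Method order is 2; weight 2^2 = 4.
Weighted: 8.3920877852 − 2.1085996561 = 6.2834881291
R = 6.2834881291/3 = 2.0944960430
Shift from A(h/2): −0.0035259033.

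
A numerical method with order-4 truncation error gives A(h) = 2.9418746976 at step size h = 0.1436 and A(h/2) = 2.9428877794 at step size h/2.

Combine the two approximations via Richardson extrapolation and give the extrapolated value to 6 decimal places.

2.942955

Leading term ∝ h^4; use weight 16 = 2^4.
16 × 2.9428877794 = 47.0862044704; subtract 2.9418746976 → 44.1443297728
44.1443297728 ÷ 15 = 2.9429553182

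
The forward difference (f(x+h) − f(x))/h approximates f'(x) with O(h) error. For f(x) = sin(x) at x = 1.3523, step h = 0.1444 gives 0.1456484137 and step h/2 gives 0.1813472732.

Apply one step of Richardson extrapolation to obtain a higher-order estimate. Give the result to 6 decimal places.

0.217046

Error is O(h^1); halving h shrinks it by 2^1 = 2.
A(h/2) − A(h) = 0.1813472732 − 0.1456484137 = 0.0356988595
Correction (A(h/2) − A(h))/(2 − 1) = 0.0356988595/1 = 0.0356988595
R = A(h/2) + (A(h/2) − A(h))/1 = 0.1813472732 + 0.0356988595 = 0.2170461327
Gap between inputs: 3.570e-02; correction applied: +0.0356988595.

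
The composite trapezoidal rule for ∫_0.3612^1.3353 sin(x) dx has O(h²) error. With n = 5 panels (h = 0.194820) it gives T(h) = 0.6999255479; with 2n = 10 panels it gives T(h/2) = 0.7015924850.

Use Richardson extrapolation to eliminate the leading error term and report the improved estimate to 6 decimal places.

Order 2 gives 2^r = 4 and 2^r − 1 = 3.
2^2*A(h/2) = 2.8063699400; minus A(h) gives 2.1064443921.
2.1064443921 ÷ 3 = 0.7021481307

0.702148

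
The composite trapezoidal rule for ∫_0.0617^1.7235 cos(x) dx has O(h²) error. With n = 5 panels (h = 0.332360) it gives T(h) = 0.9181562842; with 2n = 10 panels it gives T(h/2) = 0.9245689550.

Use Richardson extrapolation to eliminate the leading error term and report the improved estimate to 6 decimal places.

0.926707

The method has order 2: 2^2 = 4.
4·0.9245689550 − 0.9181562842 = 2.7801195358
Denominator 4 − 1 = 3.
2.7801195358 ÷ 3 = 0.9267065119
Shift from A(h/2): +0.0021375569.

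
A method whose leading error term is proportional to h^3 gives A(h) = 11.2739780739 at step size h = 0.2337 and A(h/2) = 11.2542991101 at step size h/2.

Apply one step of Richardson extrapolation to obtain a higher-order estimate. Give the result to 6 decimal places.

11.251488

Error is O(h^3); halving h shrinks it by 2^3 = 8.
A(h/2) − A(h) = 11.2542991101 − 11.2739780739 = -0.0196789638
Divide by 2^3 − 1 = 7: (-0.0196789638)/7 = -0.0028112805
R = A(h/2) + (A(h/2) − A(h))/7 = 11.2542991101 − 0.0028112805 = 11.2514878296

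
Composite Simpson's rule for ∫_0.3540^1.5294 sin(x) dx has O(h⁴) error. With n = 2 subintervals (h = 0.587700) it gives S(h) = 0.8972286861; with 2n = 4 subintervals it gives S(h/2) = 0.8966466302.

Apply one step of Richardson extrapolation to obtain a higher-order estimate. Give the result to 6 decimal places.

0.896608

The method has order 4: 2^4 = 16.
2^4·A(h/2) = 14.3463460832; minus A(h) gives 13.4491173971.
13.4491173971 ÷ 15 = 0.8966078265
Correction |R − A(h/2)| = 3.880e-05; gap |A(h/2) − A(h)| = 5.821e-04.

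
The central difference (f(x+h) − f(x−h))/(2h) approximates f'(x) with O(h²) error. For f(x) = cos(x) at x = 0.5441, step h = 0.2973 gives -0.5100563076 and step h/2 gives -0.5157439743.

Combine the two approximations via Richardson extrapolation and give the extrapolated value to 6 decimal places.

-0.517640

Method order is 2; weight 2^2 = 4.
Top: 4(-0.5157439743) − (-0.5100563076) = -1.5529195896
(-1.5529195896) ÷ 3 = -0.5176398632
Gap between inputs: 5.688e-03; correction applied: −0.0018958889.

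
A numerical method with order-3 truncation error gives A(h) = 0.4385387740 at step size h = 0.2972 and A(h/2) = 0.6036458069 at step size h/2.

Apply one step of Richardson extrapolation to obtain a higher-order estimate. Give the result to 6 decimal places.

Error is O(h^3); halving h shrinks it by 2^3 = 8.
A(h/2) − A(h) = 0.6036458069 − 0.4385387740 = 0.1651070329
Correction (A(h/2) − A(h))/(8 − 1) = 0.1651070329/7 = 0.0235867190
R = A(h/2) + (A(h/2) − A(h))/7 = 0.6036458069 + 0.0235867190 = 0.6272325259
Gap between inputs: 1.651e-01; correction applied: +0.0235867190.

0.627233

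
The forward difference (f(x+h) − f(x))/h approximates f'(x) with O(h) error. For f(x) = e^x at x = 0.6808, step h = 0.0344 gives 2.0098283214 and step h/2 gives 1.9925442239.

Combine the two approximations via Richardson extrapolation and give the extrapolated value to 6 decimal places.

1.975260

Error is O(h^1); halving h shrinks it by 2^1 = 2.
2×1.9925442239 − 2.0098283214 = 1.9752601264
Denominator 2 − 1 = 1.
Extrapolated: 1.9752601264 / 1 = 1.9752601264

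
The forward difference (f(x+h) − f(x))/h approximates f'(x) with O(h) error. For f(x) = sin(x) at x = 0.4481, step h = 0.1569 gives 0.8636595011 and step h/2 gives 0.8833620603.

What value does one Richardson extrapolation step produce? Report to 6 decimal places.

Error is O(h^1); halving h shrinks it by 2^1 = 2.
2 × 0.8833620603 = 1.7667241206; 1.7667241206 − 0.8636595011 = 0.9030646195
R = 0.9030646195/1 = 0.9030646195
Gap between inputs: 1.970e-02; correction applied: +0.0197025592.

0.903065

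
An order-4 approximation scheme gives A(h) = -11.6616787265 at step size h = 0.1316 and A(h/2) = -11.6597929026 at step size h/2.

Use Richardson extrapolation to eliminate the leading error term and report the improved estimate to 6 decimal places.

Method order is 4; weight 2^4 = 16.
16·(-11.6597929026) − (-11.6616787265) = -174.8950077151
R = (-174.8950077151)/15 = -11.6596671810
Shift from A(h/2): +0.0001257216.

-11.659667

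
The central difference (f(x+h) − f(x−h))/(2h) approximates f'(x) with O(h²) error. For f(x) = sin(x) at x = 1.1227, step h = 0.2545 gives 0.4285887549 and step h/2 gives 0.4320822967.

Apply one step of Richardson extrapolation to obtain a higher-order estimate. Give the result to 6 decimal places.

Order 2 gives 2^r = 4 and 2^r − 1 = 3.
Weighted: 1.7283291868 − 0.4285887549 = 1.2997404319
Denominator 4 − 1 = 3.
Result: 0.4332468106
Shift from A(h/2): +0.0011645139.

0.433247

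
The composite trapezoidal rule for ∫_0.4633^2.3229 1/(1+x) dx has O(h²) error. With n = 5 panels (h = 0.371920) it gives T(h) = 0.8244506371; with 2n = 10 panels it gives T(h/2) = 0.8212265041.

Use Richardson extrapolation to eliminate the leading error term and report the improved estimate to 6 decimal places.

0.820152

r = 2, so 2^r = 4.
2^2×A(h/2) = 3.2849060164; minus A(h) gives 2.4604553793.
Divide by 2^2 − 1 = 3.
Extrapolated: 2.4604553793 / 3 = 0.8201517931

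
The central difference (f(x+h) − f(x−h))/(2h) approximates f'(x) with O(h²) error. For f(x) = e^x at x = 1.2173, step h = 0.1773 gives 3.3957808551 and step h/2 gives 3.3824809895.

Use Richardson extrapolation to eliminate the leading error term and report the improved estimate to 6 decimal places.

Leading term ∝ h^2; use weight 4 = 2^2.
Difference of the inputs: 3.3824809895 − 3.3957808551 = -0.0132998656
Divide by 2^2 − 1 = 3: (-0.0132998656)/3 = -0.0044332885
R = A(h/2) + (A(h/2) − A(h))/3 = 3.3824809895 − 0.0044332885 = 3.3780477010
Gap between inputs: 1.330e-02; correction applied: −0.0044332885.

3.378048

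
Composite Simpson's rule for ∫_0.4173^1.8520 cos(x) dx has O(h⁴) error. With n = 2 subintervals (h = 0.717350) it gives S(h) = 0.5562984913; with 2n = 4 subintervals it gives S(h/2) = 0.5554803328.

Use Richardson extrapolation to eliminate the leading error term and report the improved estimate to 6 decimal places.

The method has order 4: 2^4 = 16.
A(h/2) − A(h) = 0.5554803328 − 0.5562984913 = -0.0008181585
Divide by 2^4 − 1 = 15: (-0.0008181585)/15 = -0.0000545439
R = 0.5554803328 − 0.0000545439 = 0.5554257889
Shift from A(h/2): −0.0000545439.

0.555426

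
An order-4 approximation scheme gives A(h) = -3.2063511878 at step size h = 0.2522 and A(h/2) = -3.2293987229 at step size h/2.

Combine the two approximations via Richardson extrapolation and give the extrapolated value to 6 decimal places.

-3.230935

Error is O(h^4); halving h shrinks it by 2^4 = 16.
16×(-3.2293987229) = -51.6703795664; subtract (-3.2063511878) → -48.4640283786
Divide by 2^4 − 1 = 15.
Result: -3.2309352252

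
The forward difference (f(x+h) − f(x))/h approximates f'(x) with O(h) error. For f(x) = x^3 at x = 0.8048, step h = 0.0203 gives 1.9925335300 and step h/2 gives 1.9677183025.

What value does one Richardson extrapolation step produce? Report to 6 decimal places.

r = 1: numerator weight 2, denominator 1.
2 × 1.9677183025 = 3.9354366050; 3.9354366050 − 1.9925335300 = 1.9429030750
Divide by 2^1 − 1 = 1.
1.9429030750 ÷ 1 = 1.9429030750
Correction |R − A(h/2)| = 2.482e-02; gap |A(h/2) − A(h)| = 2.482e-02.

1.942903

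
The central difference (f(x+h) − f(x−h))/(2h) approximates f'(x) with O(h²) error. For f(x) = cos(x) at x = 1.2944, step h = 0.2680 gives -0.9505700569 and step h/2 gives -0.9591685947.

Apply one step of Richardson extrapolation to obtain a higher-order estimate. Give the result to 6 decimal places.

-0.962035

With r = 2 the leading error scales as h^2, so the weight is 2^2 = 4.
4×(-0.9591685947) = -3.8366743788; (-3.8366743788) − (-0.9505700569) = -2.8861043219
Divide by 2^2 − 1 = 3.
(-2.8861043219) ÷ 3 = -0.9620347740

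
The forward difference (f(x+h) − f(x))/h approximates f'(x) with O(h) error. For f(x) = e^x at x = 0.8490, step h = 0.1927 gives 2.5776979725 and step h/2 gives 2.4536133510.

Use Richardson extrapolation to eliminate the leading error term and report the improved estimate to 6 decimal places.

Method order is 1; weight 2^1 = 2.
Difference of the inputs: 2.4536133510 − 2.5776979725 = -0.1240846215
Correction (A(h/2) − A(h))/(2 − 1) = (-0.1240846215)/1 = -0.1240846215
R = 2.4536133510 − 0.1240846215 = 2.3295287295

2.329529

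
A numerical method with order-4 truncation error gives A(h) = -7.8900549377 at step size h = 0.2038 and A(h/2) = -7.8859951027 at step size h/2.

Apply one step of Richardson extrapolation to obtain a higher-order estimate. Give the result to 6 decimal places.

The method has order 4: 2^4 = 16.
A(h/2) − A(h) = -7.8859951027 − (-7.8900549377) = 0.0040598350
Correction (A(h/2) − A(h))/(16 − 1) = 0.0040598350/15 = 0.0002706557
R = -7.8859951027 + 0.0002706557 = -7.8857244470
Correction |R − A(h/2)| = 2.707e-04; gap |A(h/2) − A(h)| = 4.060e-03.

-7.885724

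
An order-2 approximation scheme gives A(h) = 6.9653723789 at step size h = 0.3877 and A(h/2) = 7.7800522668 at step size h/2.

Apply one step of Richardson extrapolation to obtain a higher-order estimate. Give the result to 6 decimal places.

8.051612

Leading term ∝ h^2; use weight 4 = 2^2.
Numerator 4·A(h/2) − A(h) = 4·7.7800522668 − 6.9653723789 = 24.1548366883
Denominator 4 − 1 = 3.
R = 24.1548366883/3 = 8.0516122294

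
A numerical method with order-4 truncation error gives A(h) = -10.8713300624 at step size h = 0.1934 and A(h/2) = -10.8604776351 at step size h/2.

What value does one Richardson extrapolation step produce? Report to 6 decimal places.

-10.859754

r = 4: numerator weight 16, denominator 15.
Top: 16(-10.8604776351) − (-10.8713300624) = -162.8963120992
Denominator 16 − 1 = 15.
So the Richardson estimate is -10.8597541399.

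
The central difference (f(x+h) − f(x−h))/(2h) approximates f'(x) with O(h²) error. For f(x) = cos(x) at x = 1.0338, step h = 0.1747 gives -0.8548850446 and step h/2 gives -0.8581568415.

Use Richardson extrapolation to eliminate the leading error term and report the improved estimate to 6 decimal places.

-0.859247

Order 2 gives 2^r = 4 and 2^r − 1 = 3.
4×(-0.8581568415) − (-0.8548850446) = -2.5777423214
Divide by 2^2 − 1 = 3.
Extrapolated: (-2.5777423214) / 3 = -0.8592474405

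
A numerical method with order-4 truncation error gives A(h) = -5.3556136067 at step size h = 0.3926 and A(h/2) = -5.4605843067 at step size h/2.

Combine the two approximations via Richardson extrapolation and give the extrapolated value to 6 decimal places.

r = 4, so 2^r = 16.
16×(-5.4605843067) − (-5.3556136067) = -82.0137353005
Extrapolated: (-82.0137353005) / 15 = -5.4675823534
Correction |R − A(h/2)| = 6.998e-03; gap |A(h/2) − A(h)| = 1.050e-01.

-5.467582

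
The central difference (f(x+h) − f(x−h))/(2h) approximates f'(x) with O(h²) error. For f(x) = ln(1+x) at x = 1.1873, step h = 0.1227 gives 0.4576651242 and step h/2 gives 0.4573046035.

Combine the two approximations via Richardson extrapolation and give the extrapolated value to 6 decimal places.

With r = 2 the leading error scales as h^2, so the weight is 2^2 = 4.
Numerator 4·A(h/2) − A(h) = 4·0.4573046035 − 0.4576651242 = 1.3715532898
Extrapolated: 1.3715532898 / 3 = 0.4571844299

0.457184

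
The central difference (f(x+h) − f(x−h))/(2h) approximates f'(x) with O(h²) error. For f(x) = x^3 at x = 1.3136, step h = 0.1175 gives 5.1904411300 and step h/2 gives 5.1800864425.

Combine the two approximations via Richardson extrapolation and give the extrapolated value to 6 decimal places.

Leading term ∝ h^2; use weight 4 = 2^2.
Weighted: 20.7203457700 − 5.1904411300 = 15.5299046400
Extrapolated: 15.5299046400 / 3 = 5.1766348800
Gap between inputs: 1.035e-02; correction applied: −0.0034515625.

5.176635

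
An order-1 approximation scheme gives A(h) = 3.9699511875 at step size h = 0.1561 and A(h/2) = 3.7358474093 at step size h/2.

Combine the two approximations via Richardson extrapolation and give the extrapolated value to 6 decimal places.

3.501744

r = 1, so 2^r = 2.
Weighted: 7.4716948186 − 3.9699511875 = 3.5017436311
Extrapolated: 3.5017436311 / 1 = 3.5017436311
Correction |R − A(h/2)| = 2.341e-01; gap |A(h/2) − A(h)| = 2.341e-01.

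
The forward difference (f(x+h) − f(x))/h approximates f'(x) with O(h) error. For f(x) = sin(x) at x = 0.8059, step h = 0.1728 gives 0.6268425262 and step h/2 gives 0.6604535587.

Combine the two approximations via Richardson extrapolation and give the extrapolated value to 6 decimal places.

0.694065

r = 1, so 2^r = 2.
2^1*A(h/2) = 1.3209071174; minus A(h) gives 0.6940645912.
0.6940645912 ÷ 1 = 0.6940645912
Shift from A(h/2): +0.0336110325.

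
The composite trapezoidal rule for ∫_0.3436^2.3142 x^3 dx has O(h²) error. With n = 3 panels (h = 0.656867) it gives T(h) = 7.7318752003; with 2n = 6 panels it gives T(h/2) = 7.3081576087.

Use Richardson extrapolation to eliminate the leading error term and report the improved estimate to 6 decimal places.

The method has order 2: 2^2 = 4.
4*7.3081576087 = 29.2326304348; subtract 7.7318752003 → 21.5007552345
Extrapolated: 21.5007552345 / 3 = 7.1669184115

7.166918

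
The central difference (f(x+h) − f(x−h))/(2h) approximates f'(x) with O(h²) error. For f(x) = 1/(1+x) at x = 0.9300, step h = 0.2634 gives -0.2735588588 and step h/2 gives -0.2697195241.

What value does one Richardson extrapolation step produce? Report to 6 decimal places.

-0.268440

Method order is 2; weight 2^2 = 4.
2^2·A(h/2) = -1.0788780964; minus A(h) gives -0.8053192376.
(4·(-0.2697195241) − (-0.2735588588))/(4 − 1) = -0.2684397459
Gap between inputs: 3.839e-03; correction applied: +0.0012797782.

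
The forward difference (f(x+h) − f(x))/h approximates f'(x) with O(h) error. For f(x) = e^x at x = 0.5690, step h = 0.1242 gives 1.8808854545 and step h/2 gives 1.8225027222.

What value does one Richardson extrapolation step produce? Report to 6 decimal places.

1.764120

Order 1 gives 2^r = 2 and 2^r − 1 = 1.
2·1.8225027222 − 1.8808854545 = 1.7641199899
Denominator 2 − 1 = 1.
So the Richardson estimate is 1.7641199899.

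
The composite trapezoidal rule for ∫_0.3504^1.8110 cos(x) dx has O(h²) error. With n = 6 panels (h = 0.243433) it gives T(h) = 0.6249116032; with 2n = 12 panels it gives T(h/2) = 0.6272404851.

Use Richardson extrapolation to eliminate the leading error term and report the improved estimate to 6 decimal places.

Error is O(h^2); halving h shrinks it by 2^2 = 4.
4*0.6272404851 = 2.5089619404; subtract 0.6249116032 → 1.8840503372
1.8840503372 ÷ 3 = 0.6280167791
Shift from A(h/2): +0.0007762940.

0.628017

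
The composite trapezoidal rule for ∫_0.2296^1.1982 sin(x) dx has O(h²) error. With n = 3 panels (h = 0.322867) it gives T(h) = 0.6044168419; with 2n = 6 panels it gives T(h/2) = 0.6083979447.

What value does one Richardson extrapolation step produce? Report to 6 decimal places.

0.609725

Method order is 2; weight 2^2 = 4.
Weighted: 2.4335917788 − 0.6044168419 = 1.8291749369
1.8291749369 ÷ 3 = 0.6097249790
Shift from A(h/2): +0.0013270343.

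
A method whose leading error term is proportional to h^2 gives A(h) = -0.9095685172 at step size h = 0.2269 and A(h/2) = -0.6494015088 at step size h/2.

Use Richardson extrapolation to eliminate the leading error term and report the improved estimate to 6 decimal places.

-0.562679

r = 2: numerator weight 4, denominator 3.
4 × (-0.6494015088) = -2.5976060352; subtract (-0.9095685172) → -1.6880375180
Divide by 2^2 − 1 = 3.
(4 × (-0.6494015088) − (-0.9095685172))/(4 − 1) = -0.5626791727
Correction |R − A(h/2)| = 8.672e-02; gap |A(h/2) − A(h)| = 2.602e-01.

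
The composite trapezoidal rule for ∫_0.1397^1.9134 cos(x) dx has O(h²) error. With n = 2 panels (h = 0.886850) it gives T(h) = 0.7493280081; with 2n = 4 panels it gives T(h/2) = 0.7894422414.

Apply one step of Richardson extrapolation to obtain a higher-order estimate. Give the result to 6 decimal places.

Leading term ∝ h^2; use weight 4 = 2^2.
Top: 4(0.7894422414) − (0.7493280081) = 2.4084409575
Denominator 4 − 1 = 3.
Result: 0.8028136525

0.802814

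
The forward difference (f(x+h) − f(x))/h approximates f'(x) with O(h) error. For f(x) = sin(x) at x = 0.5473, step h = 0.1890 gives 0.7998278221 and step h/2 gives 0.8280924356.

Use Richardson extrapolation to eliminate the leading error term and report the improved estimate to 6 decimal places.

Leading term ∝ h^1; use weight 2 = 2^1.
Numerator 2·A(h/2) − A(h) = 2·0.8280924356 − 0.7998278221 = 0.8563570491
Divide by 2^1 − 1 = 1.
Extrapolated: 0.8563570491 / 1 = 0.8563570491

0.856357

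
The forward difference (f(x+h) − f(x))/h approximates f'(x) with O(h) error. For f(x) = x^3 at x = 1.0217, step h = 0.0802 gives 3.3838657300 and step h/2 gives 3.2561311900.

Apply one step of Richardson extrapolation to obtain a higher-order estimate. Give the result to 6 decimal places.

Leading term ∝ h^1; use weight 2 = 2^1.
Top: 2(3.2561311900) − (3.3838657300) = 3.1283966500
Denominator 2 − 1 = 1.
(2*3.2561311900 − 3.3838657300)/(2 − 1) = 3.1283966500
Shift from A(h/2): −0.1277345400.

3.128397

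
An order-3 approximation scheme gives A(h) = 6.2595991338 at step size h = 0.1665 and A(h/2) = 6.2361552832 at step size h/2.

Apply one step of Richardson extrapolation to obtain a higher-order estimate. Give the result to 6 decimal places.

6.232806

With r = 3 the leading error scales as h^3, so the weight is 2^3 = 8.
A(h/2) − A(h) = 6.2361552832 − 6.2595991338 = -0.0234438506
Correction (A(h/2) − A(h))/(8 − 1) = (-0.0234438506)/7 = -0.0033491215
R = 6.2361552832 − 0.0033491215 = 6.2328061617
Gap between inputs: 2.344e-02; correction applied: −0.0033491215.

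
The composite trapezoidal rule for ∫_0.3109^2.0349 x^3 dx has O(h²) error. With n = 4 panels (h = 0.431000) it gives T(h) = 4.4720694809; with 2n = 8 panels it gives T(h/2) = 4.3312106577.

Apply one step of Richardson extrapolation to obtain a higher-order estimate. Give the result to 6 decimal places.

Leading term ∝ h^2; use weight 4 = 2^2.
Numerator 4×A(h/2) − A(h) = 4×4.3312106577 − 4.4720694809 = 12.8527731499
(4×4.3312106577 − 4.4720694809)/(4 − 1) = 4.2842577166
Correction |R − A(h/2)| = 4.695e-02; gap |A(h/2) − A(h)| = 1.409e-01.

4.284258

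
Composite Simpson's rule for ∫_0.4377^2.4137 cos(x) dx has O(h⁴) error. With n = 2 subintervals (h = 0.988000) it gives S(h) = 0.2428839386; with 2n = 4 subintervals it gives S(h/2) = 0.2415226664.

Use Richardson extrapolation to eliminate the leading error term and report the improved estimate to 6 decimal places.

0.241432

The method has order 4: 2^4 = 16.
2^4 × A(h/2) = 3.8643626624; minus A(h) gives 3.6214787238.
R = 3.6214787238/15 = 0.2414319149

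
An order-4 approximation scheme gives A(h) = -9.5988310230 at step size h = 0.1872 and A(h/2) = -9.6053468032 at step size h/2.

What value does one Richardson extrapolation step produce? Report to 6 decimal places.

-9.605781

Order 4 gives 2^r = 16 and 2^r − 1 = 15.
Top: 16(-9.6053468032) − (-9.5988310230) = -144.0867178282
Divide by 2^4 − 1 = 15.
(-144.0867178282) ÷ 15 = -9.6057811885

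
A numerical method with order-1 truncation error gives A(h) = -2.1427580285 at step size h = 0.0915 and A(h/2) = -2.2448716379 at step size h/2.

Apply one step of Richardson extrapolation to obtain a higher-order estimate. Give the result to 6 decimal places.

r = 1, so 2^r = 2.
Numerator 2·A(h/2) − A(h) = 2·(-2.2448716379) − (-2.1427580285) = -2.3469852473
Divide by 2^1 − 1 = 1.
(-2.3469852473) ÷ 1 = -2.3469852473

-2.346985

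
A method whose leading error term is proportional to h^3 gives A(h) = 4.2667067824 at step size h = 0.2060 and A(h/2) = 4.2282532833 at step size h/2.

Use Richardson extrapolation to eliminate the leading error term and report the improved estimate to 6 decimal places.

4.222760

Error is O(h^3); halving h shrinks it by 2^3 = 8.
Top: 8(4.2282532833) − (4.2667067824) = 29.5593194840
Denominator 8 − 1 = 7.
Result: 4.2227599263
Correction |R − A(h/2)| = 5.493e-03; gap |A(h/2) − A(h)| = 3.845e-02.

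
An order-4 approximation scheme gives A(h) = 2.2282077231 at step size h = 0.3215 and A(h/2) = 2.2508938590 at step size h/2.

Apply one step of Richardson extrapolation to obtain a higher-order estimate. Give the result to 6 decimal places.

2.252406

Method order is 4; weight 2^4 = 16.
16×2.2508938590 = 36.0143017440; subtract 2.2282077231 → 33.7860940209
Divide by 2^4 − 1 = 15.
So the Richardson estimate is 2.2524062681.
Gap between inputs: 2.269e-02; correction applied: +0.0015124091.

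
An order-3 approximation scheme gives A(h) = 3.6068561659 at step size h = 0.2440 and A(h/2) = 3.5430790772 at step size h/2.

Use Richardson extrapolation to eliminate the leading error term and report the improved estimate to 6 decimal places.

3.533968

r = 3, so 2^r = 8.
Numerator 8 × A(h/2) − A(h) = 8 × 3.5430790772 − 3.6068561659 = 24.7377764517
Denominator 8 − 1 = 7.
R = 24.7377764517/7 = 3.5339680645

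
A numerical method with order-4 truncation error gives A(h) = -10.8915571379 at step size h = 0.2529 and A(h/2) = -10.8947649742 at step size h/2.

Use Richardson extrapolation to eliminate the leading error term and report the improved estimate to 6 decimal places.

-10.894979

Order 4 gives 2^r = 16 and 2^r − 1 = 15.
2^4·A(h/2) = -174.3162395872; minus A(h) gives -163.4246824493.
R = (-163.4246824493)/15 = -10.8949788300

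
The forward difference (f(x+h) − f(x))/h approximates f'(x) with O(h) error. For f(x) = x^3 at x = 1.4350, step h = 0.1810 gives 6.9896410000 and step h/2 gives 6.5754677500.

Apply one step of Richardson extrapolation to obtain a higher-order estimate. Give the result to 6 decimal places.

The method has order 1: 2^1 = 2.
2·6.5754677500 = 13.1509355000; subtract 6.9896410000 → 6.1612945000
6.1612945000 ÷ 1 = 6.1612945000

6.161294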